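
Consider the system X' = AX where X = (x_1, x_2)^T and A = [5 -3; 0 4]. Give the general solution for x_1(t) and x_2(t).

x_1(t) = 3K_1e^(4t) - K_2e^(5t), x_2(t) = K_1e^(4t)

Coefficient matrix A = [[5, -3], [0, 4]].
Characteristic polynomial det(A - λI) = λ^2 - 9λ + 20 = 0.
Eigenvalues λ = 4, 5.
For λ=4: (A-λI) row 1 is [1, -3], so an eigenvector is (3, 1).
For λ=5: (A-λI) row 1 is [0, -3], so an eigenvector is (-1, 0).
General solution: K_1e^(4t)(3,1) + K_2e^(5t)(-1,0).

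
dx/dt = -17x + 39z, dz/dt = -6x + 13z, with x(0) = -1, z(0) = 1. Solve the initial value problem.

Coefficient matrix A = [[-17, 39], [-6, 13]].
Characteristic polynomial det(A - λI) = λ^2 + 4λ + 13 = 0.
Eigenvalues λ = -2 ± 3i (complex conjugate pair).
For λ=-2+3i: an eigenvector is (-3,-1) - i(2,1) = (-3 - 2i, -1 - i).
A real fundamental pair from Re and Im of e^((-2+3i)t)v: X_1 = e^(-2t)(cos(3t)·(-3,-1) + sin(3t)·(2,1)), X_2 = e^(-2t)(sin(3t)·(-3,-1) - cos(3t)·(2,1)).
General solution: C_1X_1 + C_2X_2.
Applying x(0)=-1, z(0)=1 gives C_1=3, C_2=-4.

x(t) = 18e^(-2t)sin(3t) - e^(-2t)cos(3t), z(t) = 7e^(-2t)sin(3t) + e^(-2t)cos(3t)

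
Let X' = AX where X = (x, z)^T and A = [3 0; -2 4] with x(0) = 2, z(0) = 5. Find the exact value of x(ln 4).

A = [[3,0],[-2,4]]; eigenvalues λ = 4, 3.
Eigenvectors: (0,-1) for λ=4, (1,2) for λ=3.
From the initial condition, c_1 = -1, c_2 = 2.
x(ln 4) = (-1)(4^4)(0) + (2)(4^3)(1) = 128.

128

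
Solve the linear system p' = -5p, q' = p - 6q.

Coefficient matrix A = [[-5, 0], [1, -6]].
Characteristic polynomial det(A - λI) = λ^2 + 11λ + 30 = 0.
Eigenvalues λ = -6, -5.
For λ=-6: (A-λI) row 1 is [1, 0], so an eigenvector is (0, 1).
For λ=-5: (A-λI) row 2 is [1, -1], so an eigenvector is (-1, -1).
General solution: c_1e^(-6t)(0,1) + c_2e^(-5t)(-1,-1).

p(t) = -c_2e^(-5t), q(t) = c_1e^(-6t) - c_2e^(-5t)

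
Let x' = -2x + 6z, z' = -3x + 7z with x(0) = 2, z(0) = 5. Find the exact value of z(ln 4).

A = [[-2,6],[-3,7]]; eigenvalues λ = 1, 4.
Eigenvectors: (2,1) for λ=1, (1,1) for λ=4.
From the initial condition, c_1 = -3, c_2 = 8.
z(ln 4) = (-3)(4^1)(1) + (8)(4^4)(1) = 2036.

2036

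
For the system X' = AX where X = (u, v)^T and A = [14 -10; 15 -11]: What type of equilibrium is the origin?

saddle

A = [[14,-10],[15,-11]]; det(A-λI) = λ^2 - 3λ - 4.
λ = 4, -1: opposite signs.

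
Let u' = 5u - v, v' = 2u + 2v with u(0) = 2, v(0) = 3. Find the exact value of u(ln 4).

A = [[5,-1],[2,2]]; eigenvalues λ = 3, 4.
Eigenvectors: (-1,-2) for λ=3, (-1,-1) for λ=4.
From the initial condition, c_1 = -1, c_2 = -1.
u(ln 4) = (-1)(4^3)(-1) + (-1)(4^4)(-1) = 320.

320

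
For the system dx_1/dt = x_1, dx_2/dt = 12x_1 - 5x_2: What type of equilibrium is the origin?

A = [[1,0],[12,-5]]; det(A-λI) = λ^2 + 4λ - 5.
λ = -5, 1: opposite signs.

saddle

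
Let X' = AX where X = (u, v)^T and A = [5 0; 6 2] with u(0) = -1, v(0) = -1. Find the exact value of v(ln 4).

-2032

A = [[5,0],[6,2]]; eigenvalues λ = 5, 2.
Eigenvectors: (1,2) for λ=5, (0,-1) for λ=2.
From the initial condition, c_1 = -1, c_2 = -1.
v(ln 4) = (-1)(4^5)(2) + (-1)(4^2)(-1) = -2032.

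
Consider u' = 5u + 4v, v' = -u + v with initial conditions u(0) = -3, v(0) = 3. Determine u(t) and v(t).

Coefficient matrix A = [[5, 4], [-1, 1]].
Characteristic polynomial det(A - λI) = λ^2 - 6λ + 9 = 0.
Single eigenvalue λ = 3 with algebraic multiplicity 2.
Eigenvector v = (2,-1); generalized eigenvector w with (A-λI)w=v is (1,0).
General solution: e^(3t)[c_1·v + c_2·(t·v + w)].
Applying u(0)=-3, v(0)=3 gives c_1=-3, c_2=3.

u(t) = 6te^(3t) - 3e^(3t), v(t) = -3te^(3t) + 3e^(3t)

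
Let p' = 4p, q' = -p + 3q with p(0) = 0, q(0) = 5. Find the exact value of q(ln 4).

A = [[4,0],[-1,3]]; eigenvalues λ = 3, 4.
Eigenvectors: (0,1) for λ=3, (-1,1) for λ=4.
From the initial condition, c_1 = 5, c_2 = 0.
q(ln 4) = (5)(4^3)(1) + (0)(4^4)(1) = 320.

320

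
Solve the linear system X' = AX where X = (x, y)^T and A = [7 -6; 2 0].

Coefficient matrix A = [[7, -6], [2, 0]].
Characteristic polynomial det(A - λI) = λ^2 - 7λ + 12 = 0.
Eigenvalues λ = 3, 4.
For λ=3: (A-λI) row 1 is [4, -6], so an eigenvector is (3, 2).
For λ=4: (A-λI) row 1 is [3, -6], so an eigenvector is (2, 1).
General solution: C_1e^(3t)(3,2) + C_2e^(4t)(2,1).

x(t) = 3C_1e^(3t) + 2C_2e^(4t), y(t) = 2C_1e^(3t) + C_2e^(4t)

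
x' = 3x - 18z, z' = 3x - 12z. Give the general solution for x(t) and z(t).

Coefficient matrix A = [[3, -18], [3, -12]].
Characteristic polynomial det(A - λI) = λ^2 + 9λ + 18 = 0.
Eigenvalues λ = -3, -6.
For λ=-3: (A-λI) row 1 is [6, -18], so an eigenvector is (-3, -1).
For λ=-6: (A-λI) row 1 is [9, -18], so an eigenvector is (-2, -1).
General solution: c_1e^(-3t)(-3,-1) + c_2e^(-6t)(-2,-1).

x(t) = -3c_1e^(-3t) - 2c_2e^(-6t), z(t) = -c_1e^(-3t) - c_2e^(-6t)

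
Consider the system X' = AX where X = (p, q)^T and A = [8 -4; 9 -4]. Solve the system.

Coefficient matrix A = [[8, -4], [9, -4]].
Characteristic polynomial det(A - λI) = λ^2 - 4λ + 4 = 0.
Single eigenvalue λ = 2 with algebraic multiplicity 2.
Eigenvector v = (2,3); generalized eigenvector w with (A-λI)w=v is (-1,-2).
General solution: e^(2t)[K_1·v + K_2·(t·v + w)].

p(t) = 2K_1e^(2t) + 2K_2te^(2t) - K_2e^(2t), q(t) = 3K_1e^(2t) + 3K_2te^(2t) - 2K_2e^(2t)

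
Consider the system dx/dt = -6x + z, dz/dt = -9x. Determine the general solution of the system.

Coefficient matrix A = [[-6, 1], [-9, 0]].
Characteristic polynomial det(A - λI) = λ^2 + 6λ + 9 = 0.
Single eigenvalue λ = -3 with algebraic multiplicity 2.
Eigenvector v = (-1,-3); generalized eigenvector w with (A-λI)w=v is (0,-1).
General solution: e^(-3t)[C_1·v + C_2·(t·v + w)].

x(t) = -C_1e^(-3t) - C_2te^(-3t), z(t) = -3C_1e^(-3t) - 3C_2te^(-3t) - C_2e^(-3t)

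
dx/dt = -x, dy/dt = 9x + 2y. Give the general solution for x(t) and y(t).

x(t) = C_1e^(-t), y(t) = -3C_1e^(-t) + C_2e^(2t)

Coefficient matrix A = [[-1, 0], [9, 2]].
Characteristic polynomial det(A - λI) = λ^2 - λ - 2 = 0.
Eigenvalues λ = -1, 2.
For λ=-1: (A-λI) row 2 is [9, 3], so an eigenvector is (1, -3).
For λ=2: (A-λI) row 1 is [-3, 0], so an eigenvector is (0, 1).
General solution: C_1e^(-t)(1,-3) + C_2e^(2t)(0,1).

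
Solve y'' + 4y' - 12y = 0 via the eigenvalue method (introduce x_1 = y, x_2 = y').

Let x_1 = y, x_2 = y'. Then x_1' = x_2 and x_2' = 12x_1 - 4x_2.
A = [[0,1],[12,-4]]; det(A-λI) = λ^2 + 4λ - 12.
Eigenvalues λ = 2, -6 with eigenvectors (1,2), (1,-6).

y(t) = K_1e^(2t) + K_2e^(-6t)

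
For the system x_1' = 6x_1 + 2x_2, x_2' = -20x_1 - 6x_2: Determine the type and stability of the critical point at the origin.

A = [[6,2],[-20,-6]]; det(A-λI) = λ^2 + 4.
λ = 0 ± 2i: zero real part.

center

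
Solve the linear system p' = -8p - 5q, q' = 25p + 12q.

p(t) = K_1e^(2t)sin(5t) - K_2e^(2t)cos(5t), q(t) = -2K_1e^(2t)sin(5t) - K_1e^(2t)cos(5t) - K_2e^(2t)sin(5t) + 2K_2e^(2t)cos(5t)

Coefficient matrix A = [[-8, -5], [25, 12]].
Characteristic polynomial det(A - λI) = λ^2 - 4λ + 29 = 0.
Eigenvalues λ = 2 ± 5i (complex conjugate pair).
For λ=2+5i: an eigenvector is (0,-1) - i(1,-2) = (0 - i, -1 + 2i).
A real fundamental pair from Re and Im of e^((2+5i)t)v: X_1 = e^(2t)(cos(5t)·(0,-1) + sin(5t)·(1,-2)), X_2 = e^(2t)(sin(5t)·(0,-1) - cos(5t)·(1,-2)).
General solution: K_1X_1 + K_2X_2.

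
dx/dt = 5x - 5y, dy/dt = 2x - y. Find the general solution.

Coefficient matrix A = [[5, -5], [2, -1]].
Characteristic polynomial det(A - λI) = λ^2 - 4λ + 5 = 0.
Eigenvalues λ = 2 ± i (complex conjugate pair).
For λ=2+i: an eigenvector is (1,1) - i(-2,-1) = (1 + 2i, 1 + i).
A real fundamental pair from Re and Im of e^((2+i)t)v: X_1 = e^(2t)(cos(t)·(1,1) + sin(t)·(-2,-1)), X_2 = e^(2t)(sin(t)·(1,1) - cos(t)·(-2,-1)).
General solution: C_1X_1 + C_2X_2.

x(t) = -2C_1e^(2t)sin(t) + C_1e^(2t)cos(t) + C_2e^(2t)sin(t) + 2C_2e^(2t)cos(t), y(t) = -C_1e^(2t)sin(t) + C_1e^(2t)cos(t) + C_2e^(2t)sin(t) + C_2e^(2t)cos(t)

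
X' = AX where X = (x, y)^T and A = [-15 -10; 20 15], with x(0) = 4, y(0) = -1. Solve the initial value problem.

Coefficient matrix A = [[-15, -10], [20, 15]].
Characteristic polynomial det(A - λI) = λ^2 - 25 = 0.
Eigenvalues λ = 5, -5.
For λ=5: (A-λI) row 1 is [-20, -10], so an eigenvector is (1, -2).
For λ=-5: (A-λI) row 1 is [-10, -10], so an eigenvector is (-1, 1).
General solution: c_1e^(5t)(1,-2) + c_2e^(-5t)(-1,1).
Applying x(0)=4, y(0)=-1 gives c_1=-3, c_2=-7.

x(t) = -3e^(5t) + 7e^(-5t), y(t) = 6e^(5t) - 7e^(-5t)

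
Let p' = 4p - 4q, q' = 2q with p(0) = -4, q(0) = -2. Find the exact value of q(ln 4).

A = [[4,-4],[0,2]]; eigenvalues λ = 4, 2.
Eigenvectors: (1,0) for λ=4, (-2,-1) for λ=2.
From the initial condition, c_1 = 0, c_2 = 2.
q(ln 4) = (0)(4^4)(0) + (2)(4^2)(-1) = -32.

-32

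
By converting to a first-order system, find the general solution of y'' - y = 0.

y(t) = C_1e^(-t) + C_2e^(t)

Let x_1 = y, x_2 = y'. Then x_1' = x_2 and x_2' = x_1.
A = [[0,1],[1,0]]; det(A-λI) = λ^2 - 1.
Eigenvalues λ = -1, 1 with eigenvectors (1,-1), (1,1).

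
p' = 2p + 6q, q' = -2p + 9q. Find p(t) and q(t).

p(t) = 2K_1e^(5t) - 3K_2e^(6t), q(t) = K_1e^(5t) - 2K_2e^(6t)

Coefficient matrix A = [[2, 6], [-2, 9]].
Characteristic polynomial det(A - λI) = λ^2 - 11λ + 30 = 0.
Eigenvalues λ = 5, 6.
For λ=5: (A-λI) row 1 is [-3, 6], so an eigenvector is (2, 1).
For λ=6: (A-λI) row 1 is [-4, 6], so an eigenvector is (-3, -2).
General solution: K_1e^(5t)(2,1) + K_2e^(6t)(-3,-2).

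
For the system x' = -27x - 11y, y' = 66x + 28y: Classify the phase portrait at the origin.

A = [[-27,-11],[66,28]]; det(A-λI) = λ^2 - λ - 30.
λ = -5, 6: opposite signs.

saddle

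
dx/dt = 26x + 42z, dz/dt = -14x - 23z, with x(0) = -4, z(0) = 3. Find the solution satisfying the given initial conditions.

x(t) = 2e^(5t) - 6e^(-2t), z(t) = -e^(5t) + 4e^(-2t)

Coefficient matrix A = [[26, 42], [-14, -23]].
Characteristic polynomial det(A - λI) = λ^2 - 3λ - 10 = 0.
Eigenvalues λ = -2, 5.
For λ=-2: (A-λI) row 1 is [28, 42], so an eigenvector is (3, -2).
For λ=5: (A-λI) row 1 is [21, 42], so an eigenvector is (-2, 1).
General solution: C_1e^(-2t)(3,-2) + C_2e^(5t)(-2,1).
Applying x(0)=-4, z(0)=3 gives C_1=-2, C_2=-1.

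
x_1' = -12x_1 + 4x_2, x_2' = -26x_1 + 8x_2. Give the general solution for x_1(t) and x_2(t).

x_1(t) = K_1e^(-2t)sin(2t) + K_1e^(-2t)cos(2t) + K_2e^(-2t)sin(2t) - K_2e^(-2t)cos(2t), x_2(t) = 2K_1e^(-2t)sin(2t) + 3K_1e^(-2t)cos(2t) + 3K_2e^(-2t)sin(2t) - 2K_2e^(-2t)cos(2t)

Coefficient matrix A = [[-12, 4], [-26, 8]].
Characteristic polynomial det(A - λI) = λ^2 + 4λ + 8 = 0.
Eigenvalues λ = -2 ± 2i (complex conjugate pair).
For λ=-2+2i: an eigenvector is (1,3) - i(1,2) = (1 - i, 3 - 2i).
A real fundamental pair from Re and Im of e^((-2+2i)t)v: X_1 = e^(-2t)(cos(2t)·(1,3) + sin(2t)·(1,2)), X_2 = e^(-2t)(sin(2t)·(1,3) - cos(2t)·(1,2)).
General solution: K_1X_1 + K_2X_2.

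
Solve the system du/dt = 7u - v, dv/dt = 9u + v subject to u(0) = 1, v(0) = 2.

Coefficient matrix A = [[7, -1], [9, 1]].
Characteristic polynomial det(A - λI) = λ^2 - 8λ + 16 = 0.
Single eigenvalue λ = 4 with algebraic multiplicity 2.
Eigenvector v = (1,3); generalized eigenvector w with (A-λI)w=v is (1,2).
General solution: e^(4t)[C_1·v + C_2·(t·v + w)].
Applying u(0)=1, v(0)=2 gives C_1=0, C_2=1.

u(t) = te^(4t) + e^(4t), v(t) = 3te^(4t) + 2e^(4t)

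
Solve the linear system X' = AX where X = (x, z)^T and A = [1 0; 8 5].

x(t) = c_2e^(t), z(t) = c_1e^(5t) - 2c_2e^(t)

Coefficient matrix A = [[1, 0], [8, 5]].
Characteristic polynomial det(A - λI) = λ^2 - 6λ + 5 = 0.
Eigenvalues λ = 5, 1.
For λ=5: (A-λI) row 1 is [-4, 0], so an eigenvector is (0, 1).
For λ=1: (A-λI) row 2 is [8, 4], so an eigenvector is (1, -2).
General solution: c_1e^(5t)(0,1) + c_2e^(t)(1,-2).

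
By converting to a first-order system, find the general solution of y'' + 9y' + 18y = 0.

Let x_1 = y, x_2 = y'. Then x_1' = x_2 and x_2' = -18x_1 - 9x_2.
A = [[0,1],[-18,-9]]; det(A-λI) = λ^2 + 9λ + 18.
Eigenvalues λ = -3, -6 with eigenvectors (1,-3), (1,-6).

y(t) = C_1e^(-3t) + C_2e^(-6t)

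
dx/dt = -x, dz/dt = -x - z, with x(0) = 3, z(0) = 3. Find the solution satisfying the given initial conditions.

x(t) = 3e^(-t), z(t) = -3te^(-t) + 3e^(-t)

Coefficient matrix A = [[-1, 0], [-1, -1]].
Characteristic polynomial det(A - λI) = λ^2 + 2λ + 1 = 0.
Single eigenvalue λ = -1 with algebraic multiplicity 2.
Eigenvector v = (0,-1); generalized eigenvector w with (A-λI)w=v is (1,0).
General solution: e^(-t)[K_1·v + K_2·(t·v + w)].
Applying x(0)=3, z(0)=3 gives K_1=-3, K_2=3.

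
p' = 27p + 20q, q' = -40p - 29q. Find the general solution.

Coefficient matrix A = [[27, 20], [-40, -29]].
Characteristic polynomial det(A - λI) = λ^2 + 2λ + 17 = 0.
Eigenvalues λ = -1 ± 4i (complex conjugate pair).
For λ=-1+4i: an eigenvector is (1,-1) - i(2,-3) = (1 - 2i, -1 + 3i).
A real fundamental pair from Re and Im of e^((-1+4i)t)v: X_1 = e^(-t)(cos(4t)·(1,-1) + sin(4t)·(2,-3)), X_2 = e^(-t)(sin(4t)·(1,-1) - cos(4t)·(2,-3)).
General solution: C_1X_1 + C_2X_2.

p(t) = 2C_1e^(-t)sin(4t) + C_1e^(-t)cos(4t) + C_2e^(-t)sin(4t) - 2C_2e^(-t)cos(4t), q(t) = -3C_1e^(-t)sin(4t) - C_1e^(-t)cos(4t) - C_2e^(-t)sin(4t) + 3C_2e^(-t)cos(4t)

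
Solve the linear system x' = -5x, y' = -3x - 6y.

Coefficient matrix A = [[-5, 0], [-3, -6]].
Characteristic polynomial det(A - λI) = λ^2 + 11λ + 30 = 0.
Eigenvalues λ = -6, -5.
For λ=-6: (A-λI) row 1 is [1, 0], so an eigenvector is (0, 1).
For λ=-5: (A-λI) row 2 is [-3, -1], so an eigenvector is (-1, 3).
General solution: K_1e^(-6t)(0,1) + K_2e^(-5t)(-1,3).

x(t) = -K_2e^(-5t), y(t) = K_1e^(-6t) + 3K_2e^(-5t)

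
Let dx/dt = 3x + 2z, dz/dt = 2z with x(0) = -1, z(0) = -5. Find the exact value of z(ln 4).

A = [[3,2],[0,2]]; eigenvalues λ = 2, 3.
Eigenvectors: (2,-1) for λ=2, (1,0) for λ=3.
From the initial condition, c_1 = 5, c_2 = -11.
z(ln 4) = (5)(4^2)(-1) + (-11)(4^3)(0) = -80.

-80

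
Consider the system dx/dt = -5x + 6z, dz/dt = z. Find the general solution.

x(t) = c_1e^(-5t) - c_2e^(t), z(t) = -c_2e^(t)

Coefficient matrix A = [[-5, 6], [0, 1]].
Characteristic polynomial det(A - λI) = λ^2 + 4λ - 5 = 0.
Eigenvalues λ = -5, 1.
For λ=-5: (A-λI) row 1 is [0, 6], so an eigenvector is (1, 0).
For λ=1: (A-λI) row 1 is [-6, 6], so an eigenvector is (-1, -1).
General solution: c_1e^(-5t)(1,0) + c_2e^(t)(-1,-1).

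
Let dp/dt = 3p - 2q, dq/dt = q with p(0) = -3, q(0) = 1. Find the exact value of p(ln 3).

A = [[3,-2],[0,1]]; eigenvalues λ = 1, 3.
Eigenvectors: (1,1) for λ=1, (-1,0) for λ=3.
From the initial condition, c_1 = 1, c_2 = 4.
p(ln 3) = (1)(3^1)(1) + (4)(3^3)(-1) = -105.

-105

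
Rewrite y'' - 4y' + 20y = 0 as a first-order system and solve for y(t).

y(t) = C_1e^(2t)cos(4t) + C_2e^(2t)sin(4t)

Let x_1 = y, x_2 = y'. Then x_1' = x_2 and x_2' = -20x_1 + 4x_2.
A = [[0,1],[-20,4]]; det(A-λI) = λ^2 - 4λ + 20.
Eigenvalues λ = 2 ± 4i.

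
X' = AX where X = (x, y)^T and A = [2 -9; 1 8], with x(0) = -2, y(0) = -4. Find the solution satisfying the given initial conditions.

x(t) = 42te^(5t) - 2e^(5t), y(t) = -14te^(5t) - 4e^(5t)

Coefficient matrix A = [[2, -9], [1, 8]].
Characteristic polynomial det(A - λI) = λ^2 - 10λ + 25 = 0.
Single eigenvalue λ = 5 with algebraic multiplicity 2.
Eigenvector v = (3,-1); generalized eigenvector w with (A-λI)w=v is (-1,0).
General solution: e^(5t)[c_1·v + c_2·(t·v + w)].
Applying x(0)=-2, y(0)=-4 gives c_1=4, c_2=14.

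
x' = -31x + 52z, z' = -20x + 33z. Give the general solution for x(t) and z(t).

x(t) = 3K_1e^(t)sin(4t) - 2K_1e^(t)cos(4t) - 2K_2e^(t)sin(4t) - 3K_2e^(t)cos(4t), z(t) = 2K_1e^(t)sin(4t) - K_1e^(t)cos(4t) - K_2e^(t)sin(4t) - 2K_2e^(t)cos(4t)

Coefficient matrix A = [[-31, 52], [-20, 33]].
Characteristic polynomial det(A - λI) = λ^2 - 2λ + 17 = 0.
Eigenvalues λ = 1 ± 4i (complex conjugate pair).
For λ=1+4i: an eigenvector is (-2,-1) - i(3,2) = (-2 - 3i, -1 - 2i).
A real fundamental pair from Re and Im of e^((1+4i)t)v: X_1 = e^(t)(cos(4t)·(-2,-1) + sin(4t)·(3,2)), X_2 = e^(t)(sin(4t)·(-2,-1) - cos(4t)·(3,2)).
General solution: K_1X_1 + K_2X_2.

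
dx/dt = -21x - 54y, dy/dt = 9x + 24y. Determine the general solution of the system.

x(t) = 2C_1e^(6t) - 3C_2e^(-3t), y(t) = -C_1e^(6t) + C_2e^(-3t)

Coefficient matrix A = [[-21, -54], [9, 24]].
Characteristic polynomial det(A - λI) = λ^2 - 3λ - 18 = 0.
Eigenvalues λ = 6, -3.
For λ=6: (A-λI) row 1 is [-27, -54], so an eigenvector is (2, -1).
For λ=-3: (A-λI) row 1 is [-18, -54], so an eigenvector is (-3, 1).
General solution: C_1e^(6t)(2,-1) + C_2e^(-3t)(-3,1).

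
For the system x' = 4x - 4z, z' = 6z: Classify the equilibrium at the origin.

unstable node

A = [[4,-4],[0,6]]; det(A-λI) = λ^2 - 10λ + 24.
λ = 4, 6: both positive.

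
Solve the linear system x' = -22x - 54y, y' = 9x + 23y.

x(t) = 3C_1e^(-4t) - 2C_2e^(5t), y(t) = -C_1e^(-4t) + C_2e^(5t)

Coefficient matrix A = [[-22, -54], [9, 23]].
Characteristic polynomial det(A - λI) = λ^2 - λ - 20 = 0.
Eigenvalues λ = -4, 5.
For λ=-4: (A-λI) row 1 is [-18, -54], so an eigenvector is (3, -1).
For λ=5: (A-λI) row 1 is [-27, -54], so an eigenvector is (-2, 1).
General solution: C_1e^(-4t)(3,-1) + C_2e^(5t)(-2,1).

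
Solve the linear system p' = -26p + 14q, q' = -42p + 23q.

Coefficient matrix A = [[-26, 14], [-42, 23]].
Characteristic polynomial det(A - λI) = λ^2 + 3λ - 10 = 0.
Eigenvalues λ = -5, 2.
For λ=-5: (A-λI) row 1 is [-21, 14], so an eigenvector is (2, 3).
For λ=2: (A-λI) row 1 is [-28, 14], so an eigenvector is (-1, -2).
General solution: c_1e^(-5t)(2,3) + c_2e^(2t)(-1,-2).

p(t) = 2c_1e^(-5t) - c_2e^(2t), q(t) = 3c_1e^(-5t) - 2c_2e^(2t)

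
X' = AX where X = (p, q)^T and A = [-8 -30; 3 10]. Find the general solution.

p(t) = -3C_1e^(t)sin(3t) + C_1e^(t)cos(3t) + C_2e^(t)sin(3t) + 3C_2e^(t)cos(3t), q(t) = C_1e^(t)sin(3t) - C_2e^(t)cos(3t)

Coefficient matrix A = [[-8, -30], [3, 10]].
Characteristic polynomial det(A - λI) = λ^2 - 2λ + 10 = 0.
Eigenvalues λ = 1 ± 3i (complex conjugate pair).
For λ=1+3i: an eigenvector is (1,0) - i(-3,1) = (1 + 3i, 0 - i).
A real fundamental pair from Re and Im of e^((1+3i)t)v: X_1 = e^(t)(cos(3t)·(1,0) + sin(3t)·(-3,1)), X_2 = e^(t)(sin(3t)·(1,0) - cos(3t)·(-3,1)).
General solution: C_1X_1 + C_2X_2.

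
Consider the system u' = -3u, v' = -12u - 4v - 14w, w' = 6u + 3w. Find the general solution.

u(t) = K_1e^(-3t), v(t) = 2K_1e^(-3t) + K_2e^(-4t) - 2K_3e^(3t), w(t) = -K_1e^(-3t) + K_3e^(3t)

Coefficient matrix A = [[-3, 0, 0], [-12, -4, -14], [6, 0, 3]].
det(A - λI) = 0 gives eigenvalues λ = -3, -4, 3.
For λ=-3: eigenvector (1,2,-1).
For λ=-4: eigenvector (0,1,0).
For λ=3: eigenvector (0,-2,1).
General solution: K_1e^(-3t)(1,2,-1) + K_2e^(-4t)(0,1,0) + K_3e^(3t)(0,-2,1).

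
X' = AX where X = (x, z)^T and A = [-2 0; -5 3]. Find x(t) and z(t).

Coefficient matrix A = [[-2, 0], [-5, 3]].
Characteristic polynomial det(A - λI) = λ^2 - λ - 6 = 0.
Eigenvalues λ = 3, -2.
For λ=3: (A-λI) row 1 is [-5, 0], so an eigenvector is (0, 1).
For λ=-2: (A-λI) row 2 is [-5, 5], so an eigenvector is (-1, -1).
General solution: C_1e^(3t)(0,1) + C_2e^(-2t)(-1,-1).

x(t) = -C_2e^(-2t), z(t) = C_1e^(3t) - C_2e^(-2t)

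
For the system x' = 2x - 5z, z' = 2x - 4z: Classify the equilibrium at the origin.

stable spiral

A = [[2,-5],[2,-4]]; det(A-λI) = λ^2 + 2λ + 2.
λ = -1 ± i: negative real part.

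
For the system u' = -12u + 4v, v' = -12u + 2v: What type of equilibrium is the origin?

stable node

A = [[-12,4],[-12,2]]; det(A-λI) = λ^2 + 10λ + 24.
λ = -6, -4: both negative.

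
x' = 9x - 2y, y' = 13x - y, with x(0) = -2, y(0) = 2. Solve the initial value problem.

Coefficient matrix A = [[9, -2], [13, -1]].
Characteristic polynomial det(A - λI) = λ^2 - 8λ + 17 = 0.
Eigenvalues λ = 4 ± i (complex conjugate pair).
For λ=4+i: an eigenvector is (1,2) - i(1,3) = (1 - i, 2 - 3i).
A real fundamental pair from Re and Im of e^((4+i)t)v: X_1 = e^(4t)(cos(t)·(1,2) + sin(t)·(1,3)), X_2 = e^(4t)(sin(t)·(1,2) - cos(t)·(1,3)).
General solution: K_1X_1 + K_2X_2.
Applying x(0)=-2, y(0)=2 gives K_1=-8, K_2=-6.

x(t) = -14e^(4t)sin(t) - 2e^(4t)cos(t), y(t) = -36e^(4t)sin(t) + 2e^(4t)cos(t)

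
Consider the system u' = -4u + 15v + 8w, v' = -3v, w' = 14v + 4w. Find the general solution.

Coefficient matrix A = [[-4, 15, 8], [0, -3, 0], [0, 14, 4]].
det(A - λI) = 0 gives eigenvalues λ = 4, -3, -4.
For λ=4: eigenvector (1,0,1).
For λ=-3: eigenvector (-1,1,-2).
For λ=-4: eigenvector (1,0,0).
General solution: C_1e^(4t)(1,0,1) + C_2e^(-3t)(-1,1,-2) + C_3e^(-4t)(1,0,0).

u(t) = C_1e^(4t) - C_2e^(-3t) + C_3e^(-4t), v(t) = C_2e^(-3t), w(t) = C_1e^(4t) - 2C_2e^(-3t)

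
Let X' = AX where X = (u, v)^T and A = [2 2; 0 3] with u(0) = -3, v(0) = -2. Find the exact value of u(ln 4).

-240

A = [[2,2],[0,3]]; eigenvalues λ = 2, 3.
Eigenvectors: (1,0) for λ=2, (2,1) for λ=3.
From the initial condition, c_1 = 1, c_2 = -2.
u(ln 4) = (1)(4^2)(1) + (-2)(4^3)(2) = -240.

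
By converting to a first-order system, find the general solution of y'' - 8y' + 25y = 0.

Let x_1 = y, x_2 = y'. Then x_1' = x_2 and x_2' = -25x_1 + 8x_2.
A = [[0,1],[-25,8]]; det(A-λI) = λ^2 - 8λ + 25.
Eigenvalues λ = 4 ± 3i.

y(t) = K_1e^(4t)cos(3t) + K_2e^(4t)sin(3t)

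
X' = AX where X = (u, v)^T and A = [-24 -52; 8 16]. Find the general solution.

Coefficient matrix A = [[-24, -52], [8, 16]].
Characteristic polynomial det(A - λI) = λ^2 + 8λ + 32 = 0.
Eigenvalues λ = -4 ± 4i (complex conjugate pair).
For λ=-4+4i: an eigenvector is (-3,1) - i(2,-1) = (-3 - 2i, 1 + i).
A real fundamental pair from Re and Im of e^((-4+4i)t)v: X_1 = e^(-4t)(cos(4t)·(-3,1) + sin(4t)·(2,-1)), X_2 = e^(-4t)(sin(4t)·(-3,1) - cos(4t)·(2,-1)).
General solution: C_1X_1 + C_2X_2.

u(t) = 2C_1e^(-4t)sin(4t) - 3C_1e^(-4t)cos(4t) - 3C_2e^(-4t)sin(4t) - 2C_2e^(-4t)cos(4t), v(t) = -C_1e^(-4t)sin(4t) + C_1e^(-4t)cos(4t) + C_2e^(-4t)sin(4t) + C_2e^(-4t)cos(4t)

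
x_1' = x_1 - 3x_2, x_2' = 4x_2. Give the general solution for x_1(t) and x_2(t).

x_1(t) = -c_1e^(t) + c_2e^(4t), x_2(t) = -c_2e^(4t)

Coefficient matrix A = [[1, -3], [0, 4]].
Characteristic polynomial det(A - λI) = λ^2 - 5λ + 4 = 0.
Eigenvalues λ = 1, 4.
For λ=1: (A-λI) row 1 is [0, -3], so an eigenvector is (-1, 0).
For λ=4: (A-λI) row 1 is [-3, -3], so an eigenvector is (1, -1).
General solution: c_1e^(t)(-1,0) + c_2e^(4t)(1,-1).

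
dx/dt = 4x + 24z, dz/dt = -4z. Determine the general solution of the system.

Coefficient matrix A = [[4, 24], [0, -4]].
Characteristic polynomial det(A - λI) = λ^2 - 16 = 0.
Eigenvalues λ = 4, -4.
For λ=4: (A-λI) row 1 is [0, 24], so an eigenvector is (-1, 0).
For λ=-4: (A-λI) row 1 is [8, 24], so an eigenvector is (-3, 1).
General solution: K_1e^(4t)(-1,0) + K_2e^(-4t)(-3,1).

x(t) = -K_1e^(4t) - 3K_2e^(-4t), z(t) = K_2e^(-4t)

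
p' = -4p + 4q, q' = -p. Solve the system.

Coefficient matrix A = [[-4, 4], [-1, 0]].
Characteristic polynomial det(A - λI) = λ^2 + 4λ + 4 = 0.
Single eigenvalue λ = -2 with algebraic multiplicity 2.
Eigenvector v = (2,1); generalized eigenvector w with (A-λI)w=v is (-1,0).
General solution: e^(-2t)[K_1·v + K_2·(t·v + w)].

p(t) = 2K_1e^(-2t) + 2K_2te^(-2t) - K_2e^(-2t), q(t) = K_1e^(-2t) + K_2te^(-2t)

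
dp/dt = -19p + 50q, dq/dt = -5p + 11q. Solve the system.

p(t) = -c_1e^(-4t)sin(5t) - 3c_1e^(-4t)cos(5t) - 3c_2e^(-4t)sin(5t) + c_2e^(-4t)cos(5t), q(t) = -c_1e^(-4t)cos(5t) - c_2e^(-4t)sin(5t)

Coefficient matrix A = [[-19, 50], [-5, 11]].
Characteristic polynomial det(A - λI) = λ^2 + 8λ + 41 = 0.
Eigenvalues λ = -4 ± 5i (complex conjugate pair).
For λ=-4+5i: an eigenvector is (-3,-1) - i(-1,0) = (-3 + i, -1).
A real fundamental pair from Re and Im of e^((-4+5i)t)v: X_1 = e^(-4t)(cos(5t)·(-3,-1) + sin(5t)·(-1,0)), X_2 = e^(-4t)(sin(5t)·(-3,-1) - cos(5t)·(-1,0)).
General solution: c_1X_1 + c_2X_2.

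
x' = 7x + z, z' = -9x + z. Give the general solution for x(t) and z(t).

Coefficient matrix A = [[7, 1], [-9, 1]].
Characteristic polynomial det(A - λI) = λ^2 - 8λ + 16 = 0.
Single eigenvalue λ = 4 with algebraic multiplicity 2.
Eigenvector v = (-1,3); generalized eigenvector w with (A-λI)w=v is (0,-1).
General solution: e^(4t)[C_1·v + C_2·(t·v + w)].

x(t) = -C_1e^(4t) - C_2te^(4t), z(t) = 3C_1e^(4t) + 3C_2te^(4t) - C_2e^(4t)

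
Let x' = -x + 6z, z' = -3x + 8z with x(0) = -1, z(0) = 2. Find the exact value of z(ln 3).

1188

A = [[-1,6],[-3,8]]; eigenvalues λ = 2, 5.
Eigenvectors: (-2,-1) for λ=2, (-1,-1) for λ=5.
From the initial condition, c_1 = 3, c_2 = -5.
z(ln 3) = (3)(3^2)(-1) + (-5)(3^5)(-1) = 1188.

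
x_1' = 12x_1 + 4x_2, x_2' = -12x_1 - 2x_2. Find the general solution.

x_1(t) = C_1e^(4t) + 2C_2e^(6t), x_2(t) = -2C_1e^(4t) - 3C_2e^(6t)

Coefficient matrix A = [[12, 4], [-12, -2]].
Characteristic polynomial det(A - λI) = λ^2 - 10λ + 24 = 0.
Eigenvalues λ = 4, 6.
For λ=4: (A-λI) row 1 is [8, 4], so an eigenvector is (1, -2).
For λ=6: (A-λI) row 1 is [6, 4], so an eigenvector is (2, -3).
General solution: C_1e^(4t)(1,-2) + C_2e^(6t)(2,-3).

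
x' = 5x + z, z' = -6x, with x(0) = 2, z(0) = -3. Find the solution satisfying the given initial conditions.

x(t) = 3e^(3t) - e^(2t), z(t) = -6e^(3t) + 3e^(2t)

Coefficient matrix A = [[5, 1], [-6, 0]].
Characteristic polynomial det(A - λI) = λ^2 - 5λ + 6 = 0.
Eigenvalues λ = 2, 3.
For λ=2: (A-λI) row 1 is [3, 1], so an eigenvector is (1, -3).
For λ=3: (A-λI) row 1 is [2, 1], so an eigenvector is (-1, 2).
General solution: K_1e^(2t)(1,-3) + K_2e^(3t)(-1,2).
Applying x(0)=2, z(0)=-3 gives K_1=-1, K_2=-3.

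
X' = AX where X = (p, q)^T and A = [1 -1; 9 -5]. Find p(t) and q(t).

Coefficient matrix A = [[1, -1], [9, -5]].
Characteristic polynomial det(A - λI) = λ^2 + 4λ + 4 = 0.
Single eigenvalue λ = -2 with algebraic multiplicity 2.
Eigenvector v = (1,3); generalized eigenvector w with (A-λI)w=v is (1,2).
General solution: e^(-2t)[K_1·v + K_2·(t·v + w)].

p(t) = K_1e^(-2t) + K_2te^(-2t) + K_2e^(-2t), q(t) = 3K_1e^(-2t) + 3K_2te^(-2t) + 2K_2e^(-2t)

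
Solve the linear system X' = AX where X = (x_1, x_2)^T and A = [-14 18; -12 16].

Coefficient matrix A = [[-14, 18], [-12, 16]].
Characteristic polynomial det(A - λI) = λ^2 - 2λ - 8 = 0.
Eigenvalues λ = -2, 4.
For λ=-2: (A-λI) row 1 is [-12, 18], so an eigenvector is (-3, -2).
For λ=4: (A-λI) row 1 is [-18, 18], so an eigenvector is (-1, -1).
General solution: C_1e^(-2t)(-3,-2) + C_2e^(4t)(-1,-1).

x_1(t) = -3C_1e^(-2t) - C_2e^(4t), x_2(t) = -2C_1e^(-2t) - C_2e^(4t)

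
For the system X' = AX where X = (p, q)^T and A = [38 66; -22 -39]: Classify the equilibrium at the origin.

saddle

A = [[38,66],[-22,-39]]; det(A-λI) = λ^2 + λ - 30.
λ = 5, -6: opposite signs.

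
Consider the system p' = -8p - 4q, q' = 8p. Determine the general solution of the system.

p(t) = C_1e^(-4t)cos(4t) + C_2e^(-4t)sin(4t), q(t) = C_1e^(-4t)sin(4t) - C_1e^(-4t)cos(4t) - C_2e^(-4t)sin(4t) - C_2e^(-4t)cos(4t)

Coefficient matrix A = [[-8, -4], [8, 0]].
Characteristic polynomial det(A - λI) = λ^2 + 8λ + 32 = 0.
Eigenvalues λ = -4 ± 4i (complex conjugate pair).
For λ=-4+4i: an eigenvector is (1,-1) - i(0,1) = (1, -1 - i).
A real fundamental pair from Re and Im of e^((-4+4i)t)v: X_1 = e^(-4t)(cos(4t)·(1,-1) + sin(4t)·(0,1)), X_2 = e^(-4t)(sin(4t)·(1,-1) - cos(4t)·(0,1)).
General solution: C_1X_1 + C_2X_2.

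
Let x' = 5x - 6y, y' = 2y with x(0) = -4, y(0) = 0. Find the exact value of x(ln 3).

A = [[5,-6],[0,2]]; eigenvalues λ = 2, 5.
Eigenvectors: (-2,-1) for λ=2, (-1,0) for λ=5.
From the initial condition, c_1 = 0, c_2 = 4.
x(ln 3) = (0)(3^2)(-2) + (4)(3^5)(-1) = -972.

-972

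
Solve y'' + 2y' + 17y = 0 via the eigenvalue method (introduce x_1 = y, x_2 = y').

Let x_1 = y, x_2 = y'. Then x_1' = x_2 and x_2' = -17x_1 - 2x_2.
A = [[0,1],[-17,-2]]; det(A-λI) = λ^2 + 2λ + 17.
Eigenvalues λ = -1 ± 4i.

y(t) = c_1e^(-t)cos(4t) + c_2e^(-t)sin(4t)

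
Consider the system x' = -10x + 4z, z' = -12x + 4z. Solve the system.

Coefficient matrix A = [[-10, 4], [-12, 4]].
Characteristic polynomial det(A - λI) = λ^2 + 6λ + 8 = 0.
Eigenvalues λ = -4, -2.
For λ=-4: (A-λI) row 1 is [-6, 4], so an eigenvector is (2, 3).
For λ=-2: (A-λI) row 1 is [-8, 4], so an eigenvector is (-1, -2).
General solution: C_1e^(-4t)(2,3) + C_2e^(-2t)(-1,-2).

x(t) = 2C_1e^(-4t) - C_2e^(-2t), z(t) = 3C_1e^(-4t) - 2C_2e^(-2t)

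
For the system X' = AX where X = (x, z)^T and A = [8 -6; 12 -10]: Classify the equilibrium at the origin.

saddle

A = [[8,-6],[12,-10]]; det(A-λI) = λ^2 + 2λ - 8.
λ = -4, 2: opposite signs.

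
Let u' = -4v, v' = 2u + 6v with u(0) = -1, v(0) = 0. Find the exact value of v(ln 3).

A = [[0,-4],[2,6]]; eigenvalues λ = 2, 4.
Eigenvectors: (-2,1) for λ=2, (-1,1) for λ=4.
From the initial condition, c_1 = 1, c_2 = -1.
v(ln 3) = (1)(3^2)(1) + (-1)(3^4)(1) = -72.

-72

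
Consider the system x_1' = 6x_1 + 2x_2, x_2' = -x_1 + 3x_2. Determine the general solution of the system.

x_1(t) = -C_1e^(4t) + 2C_2e^(5t), x_2(t) = C_1e^(4t) - C_2e^(5t)

Coefficient matrix A = [[6, 2], [-1, 3]].
Characteristic polynomial det(A - λI) = λ^2 - 9λ + 20 = 0.
Eigenvalues λ = 4, 5.
For λ=4: (A-λI) row 1 is [2, 2], so an eigenvector is (-1, 1).
For λ=5: (A-λI) row 1 is [1, 2], so an eigenvector is (2, -1).
General solution: C_1e^(4t)(-1,1) + C_2e^(5t)(2,-1).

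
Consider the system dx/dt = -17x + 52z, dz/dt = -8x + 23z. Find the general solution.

x(t) = -3c_1e^(3t)sin(4t) - 2c_1e^(3t)cos(4t) - 2c_2e^(3t)sin(4t) + 3c_2e^(3t)cos(4t), z(t) = -c_1e^(3t)sin(4t) - c_1e^(3t)cos(4t) - c_2e^(3t)sin(4t) + c_2e^(3t)cos(4t)

Coefficient matrix A = [[-17, 52], [-8, 23]].
Characteristic polynomial det(A - λI) = λ^2 - 6λ + 25 = 0.
Eigenvalues λ = 3 ± 4i (complex conjugate pair).
For λ=3+4i: an eigenvector is (-2,-1) - i(-3,-1) = (-2 + 3i, -1 + i).
A real fundamental pair from Re and Im of e^((3+4i)t)v: X_1 = e^(3t)(cos(4t)·(-2,-1) + sin(4t)·(-3,-1)), X_2 = e^(3t)(sin(4t)·(-2,-1) - cos(4t)·(-3,-1)).
General solution: c_1X_1 + c_2X_2.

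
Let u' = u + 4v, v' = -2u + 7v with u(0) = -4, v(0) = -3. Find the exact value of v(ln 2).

-72

A = [[1,4],[-2,7]]; eigenvalues λ = 5, 3.
Eigenvectors: (1,1) for λ=5, (-2,-1) for λ=3.
From the initial condition, c_1 = -2, c_2 = 1.
v(ln 2) = (-2)(2^5)(1) + (1)(2^3)(-1) = -72.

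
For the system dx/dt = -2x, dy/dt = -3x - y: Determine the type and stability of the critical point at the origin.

stable node

A = [[-2,0],[-3,-1]]; det(A-λI) = λ^2 + 3λ + 2.
λ = -2, -1: both negative.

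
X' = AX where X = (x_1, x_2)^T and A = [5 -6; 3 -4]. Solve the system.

x_1(t) = -2c_1e^(2t) - c_2e^(-t), x_2(t) = -c_1e^(2t) - c_2e^(-t)

Coefficient matrix A = [[5, -6], [3, -4]].
Characteristic polynomial det(A - λI) = λ^2 - λ - 2 = 0.
Eigenvalues λ = 2, -1.
For λ=2: (A-λI) row 1 is [3, -6], so an eigenvector is (-2, -1).
For λ=-1: (A-λI) row 1 is [6, -6], so an eigenvector is (-1, -1).
General solution: c_1e^(2t)(-2,-1) + c_2e^(-t)(-1,-1).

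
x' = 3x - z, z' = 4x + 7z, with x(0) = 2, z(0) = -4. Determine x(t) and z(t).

x(t) = 2e^(5t), z(t) = -4e^(5t)

Coefficient matrix A = [[3, -1], [4, 7]].
Characteristic polynomial det(A - λI) = λ^2 - 10λ + 25 = 0.
Single eigenvalue λ = 5 with algebraic multiplicity 2.
Eigenvector v = (-1,2); generalized eigenvector w with (A-λI)w=v is (2,-3).
General solution: e^(5t)[c_1·v + c_2·(t·v + w)].
Applying x(0)=2, z(0)=-4 gives c_1=-2, c_2=0.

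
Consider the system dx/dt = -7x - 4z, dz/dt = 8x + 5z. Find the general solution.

Coefficient matrix A = [[-7, -4], [8, 5]].
Characteristic polynomial det(A - λI) = λ^2 + 2λ - 3 = 0.
Eigenvalues λ = 1, -3.
For λ=1: (A-λI) row 1 is [-8, -4], so an eigenvector is (1, -2).
For λ=-3: (A-λI) row 1 is [-4, -4], so an eigenvector is (1, -1).
General solution: C_1e^(t)(1,-2) + C_2e^(-3t)(1,-1).

x(t) = C_1e^(t) + C_2e^(-3t), z(t) = -2C_1e^(t) - C_2e^(-3t)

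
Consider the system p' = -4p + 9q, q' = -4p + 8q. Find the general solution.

p(t) = 3K_1e^(2t) + 3K_2te^(2t) + K_2e^(2t), q(t) = 2K_1e^(2t) + 2K_2te^(2t) + K_2e^(2t)

Coefficient matrix A = [[-4, 9], [-4, 8]].
Characteristic polynomial det(A - λI) = λ^2 - 4λ + 4 = 0.
Single eigenvalue λ = 2 with algebraic multiplicity 2.
Eigenvector v = (3,2); generalized eigenvector w with (A-λI)w=v is (1,1).
General solution: e^(2t)[K_1·v + K_2·(t·v + w)].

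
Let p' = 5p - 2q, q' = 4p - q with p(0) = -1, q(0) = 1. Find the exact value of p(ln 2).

A = [[5,-2],[4,-1]]; eigenvalues λ = 1, 3.
Eigenvectors: (1,2) for λ=1, (-1,-1) for λ=3.
From the initial condition, c_1 = 2, c_2 = 3.
p(ln 2) = (2)(2^1)(1) + (3)(2^3)(-1) = -20.

-20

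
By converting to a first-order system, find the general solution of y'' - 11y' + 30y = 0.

Let x_1 = y, x_2 = y'. Then x_1' = x_2 and x_2' = -30x_1 + 11x_2.
A = [[0,1],[-30,11]]; det(A-λI) = λ^2 - 11λ + 30.
Eigenvalues λ = 6, 5 with eigenvectors (1,6), (1,5).

y(t) = c_1e^(6t) + c_2e^(5t)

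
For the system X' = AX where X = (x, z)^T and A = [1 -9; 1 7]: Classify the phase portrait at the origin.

A = [[1,-9],[1,7]]; det(A-λI) = λ^2 - 8λ + 16.
repeated λ = 4 with a single eigenvector.

unstable improper node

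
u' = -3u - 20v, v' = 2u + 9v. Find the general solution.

u(t) = -K_1e^(3t)sin(2t) - 3K_1e^(3t)cos(2t) - 3K_2e^(3t)sin(2t) + K_2e^(3t)cos(2t), v(t) = K_1e^(3t)cos(2t) + K_2e^(3t)sin(2t)

Coefficient matrix A = [[-3, -20], [2, 9]].
Characteristic polynomial det(A - λI) = λ^2 - 6λ + 13 = 0.
Eigenvalues λ = 3 ± 2i (complex conjugate pair).
For λ=3+2i: an eigenvector is (-3,1) - i(-1,0) = (-3 + i, 1).
A real fundamental pair from Re and Im of e^((3+2i)t)v: X_1 = e^(3t)(cos(2t)·(-3,1) + sin(2t)·(-1,0)), X_2 = e^(3t)(sin(2t)·(-3,1) - cos(2t)·(-1,0)).
General solution: K_1X_1 + K_2X_2.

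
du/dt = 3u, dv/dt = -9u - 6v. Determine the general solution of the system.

Coefficient matrix A = [[3, 0], [-9, -6]].
Characteristic polynomial det(A - λI) = λ^2 + 3λ - 18 = 0.
Eigenvalues λ = 3, -6.
For λ=3: (A-λI) row 2 is [-9, -9], so an eigenvector is (-1, 1).
For λ=-6: (A-λI) row 1 is [9, 0], so an eigenvector is (0, -1).
General solution: c_1e^(3t)(-1,1) + c_2e^(-6t)(0,-1).

u(t) = -c_1e^(3t), v(t) = c_1e^(3t) - c_2e^(-6t)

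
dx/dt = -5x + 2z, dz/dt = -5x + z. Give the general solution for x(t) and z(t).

Coefficient matrix A = [[-5, 2], [-5, 1]].
Characteristic polynomial det(A - λI) = λ^2 + 4λ + 5 = 0.
Eigenvalues λ = -2 ± i (complex conjugate pair).
For λ=-2+i: an eigenvector is (1,2) - i(1,1) = (1 - i, 2 - i).
A real fundamental pair from Re and Im of e^((-2+i)t)v: X_1 = e^(-2t)(cos(t)·(1,2) + sin(t)·(1,1)), X_2 = e^(-2t)(sin(t)·(1,2) - cos(t)·(1,1)).
General solution: c_1X_1 + c_2X_2.

x(t) = c_1e^(-2t)sin(t) + c_1e^(-2t)cos(t) + c_2e^(-2t)sin(t) - c_2e^(-2t)cos(t), z(t) = c_1e^(-2t)sin(t) + 2c_1e^(-2t)cos(t) + 2c_2e^(-2t)sin(t) - c_2e^(-2t)cos(t)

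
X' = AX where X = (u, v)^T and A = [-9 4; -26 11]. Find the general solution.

Coefficient matrix A = [[-9, 4], [-26, 11]].
Characteristic polynomial det(A - λI) = λ^2 - 2λ + 5 = 0.
Eigenvalues λ = 1 ± 2i (complex conjugate pair).
For λ=1+2i: an eigenvector is (-1,-2) - i(1,3) = (-1 - i, -2 - 3i).
A real fundamental pair from Re and Im of e^((1+2i)t)v: X_1 = e^(t)(cos(2t)·(-1,-2) + sin(2t)·(1,3)), X_2 = e^(t)(sin(2t)·(-1,-2) - cos(2t)·(1,3)).
General solution: c_1X_1 + c_2X_2.

u(t) = c_1e^(t)sin(2t) - c_1e^(t)cos(2t) - c_2e^(t)sin(2t) - c_2e^(t)cos(2t), v(t) = 3c_1e^(t)sin(2t) - 2c_1e^(t)cos(2t) - 2c_2e^(t)sin(2t) - 3c_2e^(t)cos(2t)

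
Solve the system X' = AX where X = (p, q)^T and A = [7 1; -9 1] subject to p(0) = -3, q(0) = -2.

Coefficient matrix A = [[7, 1], [-9, 1]].
Characteristic polynomial det(A - λI) = λ^2 - 8λ + 16 = 0.
Single eigenvalue λ = 4 with algebraic multiplicity 2.
Eigenvector v = (-1,3); generalized eigenvector w with (A-λI)w=v is (-1,2).
General solution: e^(4t)[c_1·v + c_2·(t·v + w)].
Applying p(0)=-3, q(0)=-2 gives c_1=-8, c_2=11.

p(t) = -11te^(4t) - 3e^(4t), q(t) = 33te^(4t) - 2e^(4t)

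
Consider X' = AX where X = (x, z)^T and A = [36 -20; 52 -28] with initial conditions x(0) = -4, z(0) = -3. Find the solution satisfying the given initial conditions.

x(t) = -17e^(4t)sin(4t) - 4e^(4t)cos(4t), z(t) = -28e^(4t)sin(4t) - 3e^(4t)cos(4t)

Coefficient matrix A = [[36, -20], [52, -28]].
Characteristic polynomial det(A - λI) = λ^2 - 8λ + 32 = 0.
Eigenvalues λ = 4 ± 4i (complex conjugate pair).
For λ=4+4i: an eigenvector is (2,3) - i(1,2) = (2 - i, 3 - 2i).
A real fundamental pair from Re and Im of e^((4+4i)t)v: X_1 = e^(4t)(cos(4t)·(2,3) + sin(4t)·(1,2)), X_2 = e^(4t)(sin(4t)·(2,3) - cos(4t)·(1,2)).
General solution: K_1X_1 + K_2X_2.
Applying x(0)=-4, z(0)=-3 gives K_1=-5, K_2=-6.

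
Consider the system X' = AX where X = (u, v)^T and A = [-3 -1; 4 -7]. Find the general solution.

u(t) = K_1e^(-5t) + K_2te^(-5t), v(t) = 2K_1e^(-5t) + 2K_2te^(-5t) - K_2e^(-5t)

Coefficient matrix A = [[-3, -1], [4, -7]].
Characteristic polynomial det(A - λI) = λ^2 + 10λ + 25 = 0.
Single eigenvalue λ = -5 with algebraic multiplicity 2.
Eigenvector v = (1,2); generalized eigenvector w with (A-λI)w=v is (0,-1).
General solution: e^(-5t)[K_1·v + K_2·(t·v + w)].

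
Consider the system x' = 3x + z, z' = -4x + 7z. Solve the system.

Coefficient matrix A = [[3, 1], [-4, 7]].
Characteristic polynomial det(A - λI) = λ^2 - 10λ + 25 = 0.
Single eigenvalue λ = 5 with algebraic multiplicity 2.
Eigenvector v = (1,2); generalized eigenvector w with (A-λI)w=v is (-2,-3).
General solution: e^(5t)[C_1·v + C_2·(t·v + w)].

x(t) = C_1e^(5t) + C_2te^(5t) - 2C_2e^(5t), z(t) = 2C_1e^(5t) + 2C_2te^(5t) - 3C_2e^(5t)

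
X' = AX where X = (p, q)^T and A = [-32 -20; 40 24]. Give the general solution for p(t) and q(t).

Coefficient matrix A = [[-32, -20], [40, 24]].
Characteristic polynomial det(A - λI) = λ^2 + 8λ + 32 = 0.
Eigenvalues λ = -4 ± 4i (complex conjugate pair).
For λ=-4+4i: an eigenvector is (1,-1) - i(-2,3) = (1 + 2i, -1 - 3i).
A real fundamental pair from Re and Im of e^((-4+4i)t)v: X_1 = e^(-4t)(cos(4t)·(1,-1) + sin(4t)·(-2,3)), X_2 = e^(-4t)(sin(4t)·(1,-1) - cos(4t)·(-2,3)).
General solution: C_1X_1 + C_2X_2.

p(t) = -2C_1e^(-4t)sin(4t) + C_1e^(-4t)cos(4t) + C_2e^(-4t)sin(4t) + 2C_2e^(-4t)cos(4t), q(t) = 3C_1e^(-4t)sin(4t) - C_1e^(-4t)cos(4t) - C_2e^(-4t)sin(4t) - 3C_2e^(-4t)cos(4t)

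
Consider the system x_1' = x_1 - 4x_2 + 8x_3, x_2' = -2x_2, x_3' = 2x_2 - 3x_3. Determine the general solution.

Coefficient matrix A = [[1, -4, 8], [0, -2, 0], [0, 2, -3]].
det(A - λI) = 0 gives eigenvalues λ = 1, -3, -2.
For λ=1: eigenvector (1,0,0).
For λ=-3: eigenvector (-2,0,1).
For λ=-2: eigenvector (-4,1,2).
General solution: c_1e^(t)(1,0,0) + c_2e^(-3t)(-2,0,1) + c_3e^(-2t)(-4,1,2).

x_1(t) = c_1e^(t) - 2c_2e^(-3t) - 4c_3e^(-2t), x_2(t) = c_3e^(-2t), x_3(t) = c_2e^(-3t) + 2c_3e^(-2t)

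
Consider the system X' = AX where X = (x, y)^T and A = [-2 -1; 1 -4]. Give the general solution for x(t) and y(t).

Coefficient matrix A = [[-2, -1], [1, -4]].
Characteristic polynomial det(A - λI) = λ^2 + 6λ + 9 = 0.
Single eigenvalue λ = -3 with algebraic multiplicity 2.
Eigenvector v = (-1,-1); generalized eigenvector w with (A-λI)w=v is (2,3).
General solution: e^(-3t)[C_1·v + C_2·(t·v + w)].

x(t) = -C_1e^(-3t) - C_2te^(-3t) + 2C_2e^(-3t), y(t) = -C_1e^(-3t) - C_2te^(-3t) + 3C_2e^(-3t)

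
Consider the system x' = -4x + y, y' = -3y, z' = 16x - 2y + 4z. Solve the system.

x(t) = C_1e^(-4t) + C_3e^(-3t), y(t) = C_3e^(-3t), z(t) = -2C_1e^(-4t) + C_2e^(4t) - 2C_3e^(-3t)

Coefficient matrix A = [[-4, 1, 0], [0, -3, 0], [16, -2, 4]].
det(A - λI) = 0 gives eigenvalues λ = -4, 4, -3.
For λ=-4: eigenvector (1,0,-2).
For λ=4: eigenvector (0,0,1).
For λ=-3: eigenvector (1,1,-2).
General solution: C_1e^(-4t)(1,0,-2) + C_2e^(4t)(0,0,1) + C_3e^(-3t)(1,1,-2).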